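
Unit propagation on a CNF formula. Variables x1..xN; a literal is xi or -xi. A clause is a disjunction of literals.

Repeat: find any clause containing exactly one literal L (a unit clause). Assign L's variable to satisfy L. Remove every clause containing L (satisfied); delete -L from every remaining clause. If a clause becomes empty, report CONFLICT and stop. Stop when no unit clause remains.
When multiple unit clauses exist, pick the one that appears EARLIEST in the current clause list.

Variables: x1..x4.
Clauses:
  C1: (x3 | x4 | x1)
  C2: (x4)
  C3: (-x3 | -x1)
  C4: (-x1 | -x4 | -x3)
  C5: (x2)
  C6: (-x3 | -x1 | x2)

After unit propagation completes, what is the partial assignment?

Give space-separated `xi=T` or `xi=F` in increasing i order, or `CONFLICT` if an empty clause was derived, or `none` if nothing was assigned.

unit clause [4] forces x4=T; simplify:
  drop -4 from [-1, -4, -3] -> [-1, -3]
  satisfied 2 clause(s); 4 remain; assigned so far: [4]
unit clause [2] forces x2=T; simplify:
  satisfied 2 clause(s); 2 remain; assigned so far: [2, 4]

Answer: x2=T x4=T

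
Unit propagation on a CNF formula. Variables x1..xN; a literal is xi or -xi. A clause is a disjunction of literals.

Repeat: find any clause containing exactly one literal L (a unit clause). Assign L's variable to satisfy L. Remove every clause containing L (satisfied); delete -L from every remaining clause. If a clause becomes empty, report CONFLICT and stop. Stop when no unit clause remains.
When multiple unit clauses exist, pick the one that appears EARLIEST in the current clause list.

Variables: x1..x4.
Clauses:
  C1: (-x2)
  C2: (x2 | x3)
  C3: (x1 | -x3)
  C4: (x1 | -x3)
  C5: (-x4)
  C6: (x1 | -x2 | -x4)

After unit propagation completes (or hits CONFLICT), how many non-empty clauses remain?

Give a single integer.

Answer: 0

Derivation:
unit clause [-2] forces x2=F; simplify:
  drop 2 from [2, 3] -> [3]
  satisfied 2 clause(s); 4 remain; assigned so far: [2]
unit clause [3] forces x3=T; simplify:
  drop -3 from [1, -3] -> [1]
  drop -3 from [1, -3] -> [1]
  satisfied 1 clause(s); 3 remain; assigned so far: [2, 3]
unit clause [1] forces x1=T; simplify:
  satisfied 2 clause(s); 1 remain; assigned so far: [1, 2, 3]
unit clause [-4] forces x4=F; simplify:
  satisfied 1 clause(s); 0 remain; assigned so far: [1, 2, 3, 4]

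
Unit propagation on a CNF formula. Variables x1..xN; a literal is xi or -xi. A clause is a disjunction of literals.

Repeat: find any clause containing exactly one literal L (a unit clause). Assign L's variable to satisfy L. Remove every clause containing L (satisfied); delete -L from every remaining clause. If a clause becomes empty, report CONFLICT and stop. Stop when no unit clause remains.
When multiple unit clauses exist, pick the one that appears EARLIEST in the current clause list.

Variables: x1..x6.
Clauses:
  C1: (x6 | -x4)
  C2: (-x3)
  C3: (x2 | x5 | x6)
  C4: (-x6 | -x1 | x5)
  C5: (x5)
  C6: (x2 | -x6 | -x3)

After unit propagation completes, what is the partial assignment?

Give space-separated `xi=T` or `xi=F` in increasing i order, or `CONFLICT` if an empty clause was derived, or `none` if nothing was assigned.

unit clause [-3] forces x3=F; simplify:
  satisfied 2 clause(s); 4 remain; assigned so far: [3]
unit clause [5] forces x5=T; simplify:
  satisfied 3 clause(s); 1 remain; assigned so far: [3, 5]

Answer: x3=F x5=T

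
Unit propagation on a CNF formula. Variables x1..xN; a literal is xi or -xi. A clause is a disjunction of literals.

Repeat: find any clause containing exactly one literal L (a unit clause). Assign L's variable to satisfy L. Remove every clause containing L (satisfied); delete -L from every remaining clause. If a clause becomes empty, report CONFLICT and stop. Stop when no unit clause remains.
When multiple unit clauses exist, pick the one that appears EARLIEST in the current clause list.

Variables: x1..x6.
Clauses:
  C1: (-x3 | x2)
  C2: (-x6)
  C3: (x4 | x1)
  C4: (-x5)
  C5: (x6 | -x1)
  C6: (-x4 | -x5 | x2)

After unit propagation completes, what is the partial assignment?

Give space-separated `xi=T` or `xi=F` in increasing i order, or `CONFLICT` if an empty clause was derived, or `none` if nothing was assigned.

unit clause [-6] forces x6=F; simplify:
  drop 6 from [6, -1] -> [-1]
  satisfied 1 clause(s); 5 remain; assigned so far: [6]
unit clause [-5] forces x5=F; simplify:
  satisfied 2 clause(s); 3 remain; assigned so far: [5, 6]
unit clause [-1] forces x1=F; simplify:
  drop 1 from [4, 1] -> [4]
  satisfied 1 clause(s); 2 remain; assigned so far: [1, 5, 6]
unit clause [4] forces x4=T; simplify:
  satisfied 1 clause(s); 1 remain; assigned so far: [1, 4, 5, 6]

Answer: x1=F x4=T x5=F x6=F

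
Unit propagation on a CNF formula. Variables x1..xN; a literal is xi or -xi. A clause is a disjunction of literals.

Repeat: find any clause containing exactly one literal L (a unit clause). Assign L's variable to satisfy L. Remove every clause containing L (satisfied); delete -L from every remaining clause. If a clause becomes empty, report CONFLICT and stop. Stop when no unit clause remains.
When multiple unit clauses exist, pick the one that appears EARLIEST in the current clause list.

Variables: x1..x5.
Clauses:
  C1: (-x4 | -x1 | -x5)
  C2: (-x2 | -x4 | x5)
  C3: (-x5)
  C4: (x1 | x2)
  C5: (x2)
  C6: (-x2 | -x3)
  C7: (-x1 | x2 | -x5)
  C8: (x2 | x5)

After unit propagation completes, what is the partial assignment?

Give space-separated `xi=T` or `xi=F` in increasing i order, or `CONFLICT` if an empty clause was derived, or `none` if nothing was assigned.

unit clause [-5] forces x5=F; simplify:
  drop 5 from [-2, -4, 5] -> [-2, -4]
  drop 5 from [2, 5] -> [2]
  satisfied 3 clause(s); 5 remain; assigned so far: [5]
unit clause [2] forces x2=T; simplify:
  drop -2 from [-2, -4] -> [-4]
  drop -2 from [-2, -3] -> [-3]
  satisfied 3 clause(s); 2 remain; assigned so far: [2, 5]
unit clause [-4] forces x4=F; simplify:
  satisfied 1 clause(s); 1 remain; assigned so far: [2, 4, 5]
unit clause [-3] forces x3=F; simplify:
  satisfied 1 clause(s); 0 remain; assigned so far: [2, 3, 4, 5]

Answer: x2=T x3=F x4=F x5=F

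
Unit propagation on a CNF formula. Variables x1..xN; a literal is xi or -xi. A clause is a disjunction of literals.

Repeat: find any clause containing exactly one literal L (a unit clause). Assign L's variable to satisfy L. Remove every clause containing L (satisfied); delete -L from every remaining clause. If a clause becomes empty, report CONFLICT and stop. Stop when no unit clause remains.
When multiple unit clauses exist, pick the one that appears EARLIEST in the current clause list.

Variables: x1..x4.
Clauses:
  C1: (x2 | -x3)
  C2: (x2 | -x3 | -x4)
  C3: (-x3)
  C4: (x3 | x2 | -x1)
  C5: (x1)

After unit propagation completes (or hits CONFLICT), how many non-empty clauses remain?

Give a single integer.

Answer: 0

Derivation:
unit clause [-3] forces x3=F; simplify:
  drop 3 from [3, 2, -1] -> [2, -1]
  satisfied 3 clause(s); 2 remain; assigned so far: [3]
unit clause [1] forces x1=T; simplify:
  drop -1 from [2, -1] -> [2]
  satisfied 1 clause(s); 1 remain; assigned so far: [1, 3]
unit clause [2] forces x2=T; simplify:
  satisfied 1 clause(s); 0 remain; assigned so far: [1, 2, 3]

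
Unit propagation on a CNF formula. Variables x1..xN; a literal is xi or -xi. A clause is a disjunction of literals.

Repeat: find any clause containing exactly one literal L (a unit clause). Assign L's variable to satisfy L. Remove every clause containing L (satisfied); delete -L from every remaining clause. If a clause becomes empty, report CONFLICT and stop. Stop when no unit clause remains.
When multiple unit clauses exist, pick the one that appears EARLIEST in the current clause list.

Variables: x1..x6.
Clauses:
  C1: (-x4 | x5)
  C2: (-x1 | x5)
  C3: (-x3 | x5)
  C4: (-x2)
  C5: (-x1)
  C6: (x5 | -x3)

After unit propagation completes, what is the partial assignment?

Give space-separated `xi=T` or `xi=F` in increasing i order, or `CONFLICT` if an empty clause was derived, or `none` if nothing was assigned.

Answer: x1=F x2=F

Derivation:
unit clause [-2] forces x2=F; simplify:
  satisfied 1 clause(s); 5 remain; assigned so far: [2]
unit clause [-1] forces x1=F; simplify:
  satisfied 2 clause(s); 3 remain; assigned so far: [1, 2]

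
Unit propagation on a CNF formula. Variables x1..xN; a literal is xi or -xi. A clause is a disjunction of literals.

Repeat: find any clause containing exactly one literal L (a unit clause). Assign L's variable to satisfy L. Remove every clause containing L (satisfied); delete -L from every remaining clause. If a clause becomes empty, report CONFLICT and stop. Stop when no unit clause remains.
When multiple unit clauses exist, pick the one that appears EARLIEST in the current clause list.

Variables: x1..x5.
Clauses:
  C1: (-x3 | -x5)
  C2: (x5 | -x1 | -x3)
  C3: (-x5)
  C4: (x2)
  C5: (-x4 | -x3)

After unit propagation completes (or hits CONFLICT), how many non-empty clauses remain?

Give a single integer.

Answer: 2

Derivation:
unit clause [-5] forces x5=F; simplify:
  drop 5 from [5, -1, -3] -> [-1, -3]
  satisfied 2 clause(s); 3 remain; assigned so far: [5]
unit clause [2] forces x2=T; simplify:
  satisfied 1 clause(s); 2 remain; assigned so far: [2, 5]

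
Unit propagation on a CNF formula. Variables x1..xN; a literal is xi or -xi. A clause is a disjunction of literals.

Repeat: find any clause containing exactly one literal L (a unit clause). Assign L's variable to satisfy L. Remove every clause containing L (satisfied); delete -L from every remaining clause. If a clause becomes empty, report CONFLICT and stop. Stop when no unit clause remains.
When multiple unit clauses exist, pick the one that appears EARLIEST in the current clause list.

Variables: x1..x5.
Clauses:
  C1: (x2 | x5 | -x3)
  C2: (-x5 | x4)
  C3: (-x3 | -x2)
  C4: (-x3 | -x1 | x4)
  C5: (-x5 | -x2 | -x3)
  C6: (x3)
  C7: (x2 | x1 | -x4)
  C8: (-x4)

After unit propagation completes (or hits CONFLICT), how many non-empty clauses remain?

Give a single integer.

unit clause [3] forces x3=T; simplify:
  drop -3 from [2, 5, -3] -> [2, 5]
  drop -3 from [-3, -2] -> [-2]
  drop -3 from [-3, -1, 4] -> [-1, 4]
  drop -3 from [-5, -2, -3] -> [-5, -2]
  satisfied 1 clause(s); 7 remain; assigned so far: [3]
unit clause [-2] forces x2=F; simplify:
  drop 2 from [2, 5] -> [5]
  drop 2 from [2, 1, -4] -> [1, -4]
  satisfied 2 clause(s); 5 remain; assigned so far: [2, 3]
unit clause [5] forces x5=T; simplify:
  drop -5 from [-5, 4] -> [4]
  satisfied 1 clause(s); 4 remain; assigned so far: [2, 3, 5]
unit clause [4] forces x4=T; simplify:
  drop -4 from [1, -4] -> [1]
  drop -4 from [-4] -> [] (empty!)
  satisfied 2 clause(s); 2 remain; assigned so far: [2, 3, 4, 5]
CONFLICT (empty clause)

Answer: 1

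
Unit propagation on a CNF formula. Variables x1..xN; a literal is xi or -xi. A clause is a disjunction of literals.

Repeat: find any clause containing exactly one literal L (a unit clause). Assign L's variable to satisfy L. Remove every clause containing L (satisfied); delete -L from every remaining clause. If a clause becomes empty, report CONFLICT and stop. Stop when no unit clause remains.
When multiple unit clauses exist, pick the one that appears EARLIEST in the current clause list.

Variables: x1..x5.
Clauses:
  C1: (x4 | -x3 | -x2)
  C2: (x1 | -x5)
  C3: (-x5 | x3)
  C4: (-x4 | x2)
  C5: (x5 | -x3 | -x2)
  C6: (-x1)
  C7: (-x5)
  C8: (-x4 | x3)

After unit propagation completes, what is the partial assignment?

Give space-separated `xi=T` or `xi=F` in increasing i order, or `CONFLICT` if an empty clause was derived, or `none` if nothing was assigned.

Answer: x1=F x5=F

Derivation:
unit clause [-1] forces x1=F; simplify:
  drop 1 from [1, -5] -> [-5]
  satisfied 1 clause(s); 7 remain; assigned so far: [1]
unit clause [-5] forces x5=F; simplify:
  drop 5 from [5, -3, -2] -> [-3, -2]
  satisfied 3 clause(s); 4 remain; assigned so far: [1, 5]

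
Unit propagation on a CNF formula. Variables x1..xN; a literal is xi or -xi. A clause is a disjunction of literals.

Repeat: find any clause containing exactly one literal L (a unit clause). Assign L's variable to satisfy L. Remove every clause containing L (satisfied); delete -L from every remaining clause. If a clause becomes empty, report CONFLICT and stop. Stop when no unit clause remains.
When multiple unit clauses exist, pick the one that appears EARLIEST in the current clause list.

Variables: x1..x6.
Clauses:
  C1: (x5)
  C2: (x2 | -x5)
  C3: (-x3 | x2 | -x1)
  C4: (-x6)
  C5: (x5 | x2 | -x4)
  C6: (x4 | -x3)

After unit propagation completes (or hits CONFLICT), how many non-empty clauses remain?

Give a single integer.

Answer: 1

Derivation:
unit clause [5] forces x5=T; simplify:
  drop -5 from [2, -5] -> [2]
  satisfied 2 clause(s); 4 remain; assigned so far: [5]
unit clause [2] forces x2=T; simplify:
  satisfied 2 clause(s); 2 remain; assigned so far: [2, 5]
unit clause [-6] forces x6=F; simplify:
  satisfied 1 clause(s); 1 remain; assigned so far: [2, 5, 6]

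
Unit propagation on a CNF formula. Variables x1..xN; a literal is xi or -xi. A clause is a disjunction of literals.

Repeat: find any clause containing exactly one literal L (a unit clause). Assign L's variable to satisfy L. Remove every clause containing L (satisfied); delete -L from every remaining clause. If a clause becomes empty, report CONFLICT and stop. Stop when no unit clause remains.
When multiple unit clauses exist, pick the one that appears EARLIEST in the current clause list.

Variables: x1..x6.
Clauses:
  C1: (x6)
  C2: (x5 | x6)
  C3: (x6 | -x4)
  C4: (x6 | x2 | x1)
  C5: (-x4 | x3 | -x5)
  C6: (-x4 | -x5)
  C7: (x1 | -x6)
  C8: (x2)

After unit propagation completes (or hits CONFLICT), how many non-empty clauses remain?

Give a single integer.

Answer: 2

Derivation:
unit clause [6] forces x6=T; simplify:
  drop -6 from [1, -6] -> [1]
  satisfied 4 clause(s); 4 remain; assigned so far: [6]
unit clause [1] forces x1=T; simplify:
  satisfied 1 clause(s); 3 remain; assigned so far: [1, 6]
unit clause [2] forces x2=T; simplify:
  satisfied 1 clause(s); 2 remain; assigned so far: [1, 2, 6]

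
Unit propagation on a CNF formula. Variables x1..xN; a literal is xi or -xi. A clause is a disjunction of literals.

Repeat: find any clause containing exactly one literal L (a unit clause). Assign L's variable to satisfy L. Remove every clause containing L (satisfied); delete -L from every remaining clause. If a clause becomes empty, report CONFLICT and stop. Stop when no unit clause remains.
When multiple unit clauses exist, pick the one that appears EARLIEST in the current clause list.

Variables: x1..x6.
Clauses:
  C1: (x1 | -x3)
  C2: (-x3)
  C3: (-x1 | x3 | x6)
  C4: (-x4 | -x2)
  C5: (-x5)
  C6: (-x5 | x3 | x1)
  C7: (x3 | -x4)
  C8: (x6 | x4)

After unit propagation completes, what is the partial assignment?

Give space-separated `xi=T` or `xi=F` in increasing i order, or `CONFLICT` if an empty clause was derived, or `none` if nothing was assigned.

Answer: x3=F x4=F x5=F x6=T

Derivation:
unit clause [-3] forces x3=F; simplify:
  drop 3 from [-1, 3, 6] -> [-1, 6]
  drop 3 from [-5, 3, 1] -> [-5, 1]
  drop 3 from [3, -4] -> [-4]
  satisfied 2 clause(s); 6 remain; assigned so far: [3]
unit clause [-5] forces x5=F; simplify:
  satisfied 2 clause(s); 4 remain; assigned so far: [3, 5]
unit clause [-4] forces x4=F; simplify:
  drop 4 from [6, 4] -> [6]
  satisfied 2 clause(s); 2 remain; assigned so far: [3, 4, 5]
unit clause [6] forces x6=T; simplify:
  satisfied 2 clause(s); 0 remain; assigned so far: [3, 4, 5, 6]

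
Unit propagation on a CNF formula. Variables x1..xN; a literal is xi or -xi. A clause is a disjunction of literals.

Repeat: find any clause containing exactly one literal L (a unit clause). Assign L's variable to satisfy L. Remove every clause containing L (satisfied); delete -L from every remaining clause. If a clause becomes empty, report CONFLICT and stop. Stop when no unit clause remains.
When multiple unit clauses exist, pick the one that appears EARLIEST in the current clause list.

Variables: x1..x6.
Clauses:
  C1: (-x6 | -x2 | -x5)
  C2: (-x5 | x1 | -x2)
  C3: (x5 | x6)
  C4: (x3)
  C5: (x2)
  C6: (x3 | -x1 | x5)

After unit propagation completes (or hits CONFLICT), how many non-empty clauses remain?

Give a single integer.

Answer: 3

Derivation:
unit clause [3] forces x3=T; simplify:
  satisfied 2 clause(s); 4 remain; assigned so far: [3]
unit clause [2] forces x2=T; simplify:
  drop -2 from [-6, -2, -5] -> [-6, -5]
  drop -2 from [-5, 1, -2] -> [-5, 1]
  satisfied 1 clause(s); 3 remain; assigned so far: [2, 3]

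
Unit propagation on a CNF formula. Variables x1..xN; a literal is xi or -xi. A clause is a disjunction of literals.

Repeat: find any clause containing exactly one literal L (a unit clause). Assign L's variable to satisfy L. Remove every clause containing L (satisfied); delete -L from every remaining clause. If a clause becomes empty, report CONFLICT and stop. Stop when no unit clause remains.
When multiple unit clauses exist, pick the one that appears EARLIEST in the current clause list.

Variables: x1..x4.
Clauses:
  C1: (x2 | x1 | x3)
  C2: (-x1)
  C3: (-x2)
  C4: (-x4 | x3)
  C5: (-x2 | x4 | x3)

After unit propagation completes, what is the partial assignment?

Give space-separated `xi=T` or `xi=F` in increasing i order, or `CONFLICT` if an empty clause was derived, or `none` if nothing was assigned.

Answer: x1=F x2=F x3=T

Derivation:
unit clause [-1] forces x1=F; simplify:
  drop 1 from [2, 1, 3] -> [2, 3]
  satisfied 1 clause(s); 4 remain; assigned so far: [1]
unit clause [-2] forces x2=F; simplify:
  drop 2 from [2, 3] -> [3]
  satisfied 2 clause(s); 2 remain; assigned so far: [1, 2]
unit clause [3] forces x3=T; simplify:
  satisfied 2 clause(s); 0 remain; assigned so far: [1, 2, 3]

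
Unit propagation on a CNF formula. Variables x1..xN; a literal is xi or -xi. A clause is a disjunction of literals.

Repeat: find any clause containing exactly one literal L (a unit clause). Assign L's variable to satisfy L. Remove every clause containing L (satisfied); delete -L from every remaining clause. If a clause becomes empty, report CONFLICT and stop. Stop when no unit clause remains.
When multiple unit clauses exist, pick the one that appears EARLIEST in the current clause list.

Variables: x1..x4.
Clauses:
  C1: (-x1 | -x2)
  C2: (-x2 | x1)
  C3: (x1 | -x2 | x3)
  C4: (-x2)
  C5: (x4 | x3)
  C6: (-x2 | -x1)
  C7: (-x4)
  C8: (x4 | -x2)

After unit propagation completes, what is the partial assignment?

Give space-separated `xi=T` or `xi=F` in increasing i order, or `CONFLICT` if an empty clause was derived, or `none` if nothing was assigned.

Answer: x2=F x3=T x4=F

Derivation:
unit clause [-2] forces x2=F; simplify:
  satisfied 6 clause(s); 2 remain; assigned so far: [2]
unit clause [-4] forces x4=F; simplify:
  drop 4 from [4, 3] -> [3]
  satisfied 1 clause(s); 1 remain; assigned so far: [2, 4]
unit clause [3] forces x3=T; simplify:
  satisfied 1 clause(s); 0 remain; assigned so far: [2, 3, 4]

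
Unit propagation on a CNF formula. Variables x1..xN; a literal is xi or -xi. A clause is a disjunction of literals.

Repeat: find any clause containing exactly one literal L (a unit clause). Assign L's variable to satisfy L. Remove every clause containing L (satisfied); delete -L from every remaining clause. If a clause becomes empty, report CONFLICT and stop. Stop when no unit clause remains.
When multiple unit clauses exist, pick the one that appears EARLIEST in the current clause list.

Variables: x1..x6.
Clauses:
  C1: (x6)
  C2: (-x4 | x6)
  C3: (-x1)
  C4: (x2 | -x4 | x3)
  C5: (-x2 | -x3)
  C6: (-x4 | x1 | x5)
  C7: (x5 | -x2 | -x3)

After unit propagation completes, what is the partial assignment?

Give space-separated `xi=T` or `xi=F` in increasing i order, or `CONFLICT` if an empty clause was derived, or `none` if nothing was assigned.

Answer: x1=F x6=T

Derivation:
unit clause [6] forces x6=T; simplify:
  satisfied 2 clause(s); 5 remain; assigned so far: [6]
unit clause [-1] forces x1=F; simplify:
  drop 1 from [-4, 1, 5] -> [-4, 5]
  satisfied 1 clause(s); 4 remain; assigned so far: [1, 6]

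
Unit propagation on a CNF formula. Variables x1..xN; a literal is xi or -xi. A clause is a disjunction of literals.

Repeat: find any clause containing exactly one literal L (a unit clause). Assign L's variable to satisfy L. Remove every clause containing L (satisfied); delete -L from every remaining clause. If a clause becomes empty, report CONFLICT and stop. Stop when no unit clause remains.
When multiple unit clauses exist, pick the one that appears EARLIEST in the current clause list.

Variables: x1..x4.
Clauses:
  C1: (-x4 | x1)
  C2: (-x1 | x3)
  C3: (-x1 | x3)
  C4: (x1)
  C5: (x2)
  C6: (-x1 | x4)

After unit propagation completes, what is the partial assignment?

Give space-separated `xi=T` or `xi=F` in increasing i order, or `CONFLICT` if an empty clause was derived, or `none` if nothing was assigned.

Answer: x1=T x2=T x3=T x4=T

Derivation:
unit clause [1] forces x1=T; simplify:
  drop -1 from [-1, 3] -> [3]
  drop -1 from [-1, 3] -> [3]
  drop -1 from [-1, 4] -> [4]
  satisfied 2 clause(s); 4 remain; assigned so far: [1]
unit clause [3] forces x3=T; simplify:
  satisfied 2 clause(s); 2 remain; assigned so far: [1, 3]
unit clause [2] forces x2=T; simplify:
  satisfied 1 clause(s); 1 remain; assigned so far: [1, 2, 3]
unit clause [4] forces x4=T; simplify:
  satisfied 1 clause(s); 0 remain; assigned so far: [1, 2, 3, 4]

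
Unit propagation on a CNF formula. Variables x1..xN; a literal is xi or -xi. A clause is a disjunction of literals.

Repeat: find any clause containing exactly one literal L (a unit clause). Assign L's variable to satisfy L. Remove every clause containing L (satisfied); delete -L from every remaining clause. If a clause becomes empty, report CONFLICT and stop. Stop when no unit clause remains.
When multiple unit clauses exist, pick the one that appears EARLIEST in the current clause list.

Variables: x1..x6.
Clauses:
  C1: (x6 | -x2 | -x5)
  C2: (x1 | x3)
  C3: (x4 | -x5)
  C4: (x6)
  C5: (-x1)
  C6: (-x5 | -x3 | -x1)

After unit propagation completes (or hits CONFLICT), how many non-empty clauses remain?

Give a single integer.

unit clause [6] forces x6=T; simplify:
  satisfied 2 clause(s); 4 remain; assigned so far: [6]
unit clause [-1] forces x1=F; simplify:
  drop 1 from [1, 3] -> [3]
  satisfied 2 clause(s); 2 remain; assigned so far: [1, 6]
unit clause [3] forces x3=T; simplify:
  satisfied 1 clause(s); 1 remain; assigned so far: [1, 3, 6]

Answer: 1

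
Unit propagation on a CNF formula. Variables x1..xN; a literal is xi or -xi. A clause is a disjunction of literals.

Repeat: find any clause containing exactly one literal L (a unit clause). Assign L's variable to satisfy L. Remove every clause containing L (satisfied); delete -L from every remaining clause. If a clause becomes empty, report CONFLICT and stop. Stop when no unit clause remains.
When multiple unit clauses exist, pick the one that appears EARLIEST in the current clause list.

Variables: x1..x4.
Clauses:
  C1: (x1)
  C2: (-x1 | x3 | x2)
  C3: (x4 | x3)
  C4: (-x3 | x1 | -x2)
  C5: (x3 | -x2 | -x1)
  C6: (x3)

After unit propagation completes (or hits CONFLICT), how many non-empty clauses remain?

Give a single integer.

Answer: 0

Derivation:
unit clause [1] forces x1=T; simplify:
  drop -1 from [-1, 3, 2] -> [3, 2]
  drop -1 from [3, -2, -1] -> [3, -2]
  satisfied 2 clause(s); 4 remain; assigned so far: [1]
unit clause [3] forces x3=T; simplify:
  satisfied 4 clause(s); 0 remain; assigned so far: [1, 3]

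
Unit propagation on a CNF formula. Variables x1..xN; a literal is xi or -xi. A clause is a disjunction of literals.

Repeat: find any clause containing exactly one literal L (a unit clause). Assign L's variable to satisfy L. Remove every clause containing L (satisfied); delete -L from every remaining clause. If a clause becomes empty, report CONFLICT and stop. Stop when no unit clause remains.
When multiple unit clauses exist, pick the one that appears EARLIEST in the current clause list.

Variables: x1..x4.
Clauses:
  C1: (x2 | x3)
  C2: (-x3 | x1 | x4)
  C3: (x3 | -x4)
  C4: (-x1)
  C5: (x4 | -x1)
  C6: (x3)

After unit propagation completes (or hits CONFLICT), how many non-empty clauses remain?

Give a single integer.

unit clause [-1] forces x1=F; simplify:
  drop 1 from [-3, 1, 4] -> [-3, 4]
  satisfied 2 clause(s); 4 remain; assigned so far: [1]
unit clause [3] forces x3=T; simplify:
  drop -3 from [-3, 4] -> [4]
  satisfied 3 clause(s); 1 remain; assigned so far: [1, 3]
unit clause [4] forces x4=T; simplify:
  satisfied 1 clause(s); 0 remain; assigned so far: [1, 3, 4]

Answer: 0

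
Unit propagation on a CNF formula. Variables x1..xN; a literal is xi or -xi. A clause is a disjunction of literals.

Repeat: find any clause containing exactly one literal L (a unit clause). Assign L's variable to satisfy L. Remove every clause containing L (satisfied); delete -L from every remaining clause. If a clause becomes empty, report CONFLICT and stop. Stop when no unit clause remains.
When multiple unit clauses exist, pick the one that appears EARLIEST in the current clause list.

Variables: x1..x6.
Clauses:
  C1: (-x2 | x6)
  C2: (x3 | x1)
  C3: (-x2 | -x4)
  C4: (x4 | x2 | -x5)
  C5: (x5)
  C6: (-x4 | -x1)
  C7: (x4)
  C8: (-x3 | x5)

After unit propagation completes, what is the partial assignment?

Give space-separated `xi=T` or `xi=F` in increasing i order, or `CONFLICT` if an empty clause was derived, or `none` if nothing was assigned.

Answer: x1=F x2=F x3=T x4=T x5=T

Derivation:
unit clause [5] forces x5=T; simplify:
  drop -5 from [4, 2, -5] -> [4, 2]
  satisfied 2 clause(s); 6 remain; assigned so far: [5]
unit clause [4] forces x4=T; simplify:
  drop -4 from [-2, -4] -> [-2]
  drop -4 from [-4, -1] -> [-1]
  satisfied 2 clause(s); 4 remain; assigned so far: [4, 5]
unit clause [-2] forces x2=F; simplify:
  satisfied 2 clause(s); 2 remain; assigned so far: [2, 4, 5]
unit clause [-1] forces x1=F; simplify:
  drop 1 from [3, 1] -> [3]
  satisfied 1 clause(s); 1 remain; assigned so far: [1, 2, 4, 5]
unit clause [3] forces x3=T; simplify:
  satisfied 1 clause(s); 0 remain; assigned so far: [1, 2, 3, 4, 5]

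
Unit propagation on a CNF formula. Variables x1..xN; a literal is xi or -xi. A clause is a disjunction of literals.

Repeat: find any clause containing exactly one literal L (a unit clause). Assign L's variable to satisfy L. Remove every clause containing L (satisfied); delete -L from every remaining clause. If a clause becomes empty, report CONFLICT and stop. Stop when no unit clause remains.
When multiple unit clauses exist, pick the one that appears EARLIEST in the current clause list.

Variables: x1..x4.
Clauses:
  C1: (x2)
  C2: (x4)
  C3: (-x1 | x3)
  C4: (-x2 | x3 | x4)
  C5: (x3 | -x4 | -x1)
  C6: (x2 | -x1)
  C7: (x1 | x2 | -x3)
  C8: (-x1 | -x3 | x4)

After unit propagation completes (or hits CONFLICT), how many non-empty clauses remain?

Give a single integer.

Answer: 2

Derivation:
unit clause [2] forces x2=T; simplify:
  drop -2 from [-2, 3, 4] -> [3, 4]
  satisfied 3 clause(s); 5 remain; assigned so far: [2]
unit clause [4] forces x4=T; simplify:
  drop -4 from [3, -4, -1] -> [3, -1]
  satisfied 3 clause(s); 2 remain; assigned so far: [2, 4]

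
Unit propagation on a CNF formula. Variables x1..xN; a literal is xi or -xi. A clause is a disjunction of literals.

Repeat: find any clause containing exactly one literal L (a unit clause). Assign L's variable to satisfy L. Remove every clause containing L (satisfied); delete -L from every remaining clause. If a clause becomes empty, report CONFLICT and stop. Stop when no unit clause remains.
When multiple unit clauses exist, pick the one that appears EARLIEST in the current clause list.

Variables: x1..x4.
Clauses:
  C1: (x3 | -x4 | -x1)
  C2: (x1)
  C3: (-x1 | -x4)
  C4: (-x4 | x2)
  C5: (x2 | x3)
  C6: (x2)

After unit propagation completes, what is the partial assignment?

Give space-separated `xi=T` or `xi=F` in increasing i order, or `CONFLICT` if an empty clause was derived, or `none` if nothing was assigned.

Answer: x1=T x2=T x4=F

Derivation:
unit clause [1] forces x1=T; simplify:
  drop -1 from [3, -4, -1] -> [3, -4]
  drop -1 from [-1, -4] -> [-4]
  satisfied 1 clause(s); 5 remain; assigned so far: [1]
unit clause [-4] forces x4=F; simplify:
  satisfied 3 clause(s); 2 remain; assigned so far: [1, 4]
unit clause [2] forces x2=T; simplify:
  satisfied 2 clause(s); 0 remain; assigned so far: [1, 2, 4]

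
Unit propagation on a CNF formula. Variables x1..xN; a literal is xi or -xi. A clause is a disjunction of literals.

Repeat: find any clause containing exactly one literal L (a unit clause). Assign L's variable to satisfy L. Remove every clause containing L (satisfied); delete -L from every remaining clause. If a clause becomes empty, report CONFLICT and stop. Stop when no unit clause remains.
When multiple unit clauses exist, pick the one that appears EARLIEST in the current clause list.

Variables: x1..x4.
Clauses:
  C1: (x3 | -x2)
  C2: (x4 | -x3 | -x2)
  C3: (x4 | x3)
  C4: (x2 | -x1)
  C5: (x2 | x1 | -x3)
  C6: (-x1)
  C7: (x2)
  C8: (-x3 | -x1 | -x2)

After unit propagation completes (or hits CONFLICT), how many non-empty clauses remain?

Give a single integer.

unit clause [-1] forces x1=F; simplify:
  drop 1 from [2, 1, -3] -> [2, -3]
  satisfied 3 clause(s); 5 remain; assigned so far: [1]
unit clause [2] forces x2=T; simplify:
  drop -2 from [3, -2] -> [3]
  drop -2 from [4, -3, -2] -> [4, -3]
  satisfied 2 clause(s); 3 remain; assigned so far: [1, 2]
unit clause [3] forces x3=T; simplify:
  drop -3 from [4, -3] -> [4]
  satisfied 2 clause(s); 1 remain; assigned so far: [1, 2, 3]
unit clause [4] forces x4=T; simplify:
  satisfied 1 clause(s); 0 remain; assigned so far: [1, 2, 3, 4]

Answer: 0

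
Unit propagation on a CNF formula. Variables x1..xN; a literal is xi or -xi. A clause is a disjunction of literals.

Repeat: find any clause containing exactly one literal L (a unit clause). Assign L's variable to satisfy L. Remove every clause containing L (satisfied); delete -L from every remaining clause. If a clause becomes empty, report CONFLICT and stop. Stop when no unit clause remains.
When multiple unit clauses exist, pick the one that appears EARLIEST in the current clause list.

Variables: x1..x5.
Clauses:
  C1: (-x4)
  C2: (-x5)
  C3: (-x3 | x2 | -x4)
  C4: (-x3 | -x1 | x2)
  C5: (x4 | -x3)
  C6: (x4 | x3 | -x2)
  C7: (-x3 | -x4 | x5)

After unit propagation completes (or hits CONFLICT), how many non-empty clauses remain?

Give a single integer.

unit clause [-4] forces x4=F; simplify:
  drop 4 from [4, -3] -> [-3]
  drop 4 from [4, 3, -2] -> [3, -2]
  satisfied 3 clause(s); 4 remain; assigned so far: [4]
unit clause [-5] forces x5=F; simplify:
  satisfied 1 clause(s); 3 remain; assigned so far: [4, 5]
unit clause [-3] forces x3=F; simplify:
  drop 3 from [3, -2] -> [-2]
  satisfied 2 clause(s); 1 remain; assigned so far: [3, 4, 5]
unit clause [-2] forces x2=F; simplify:
  satisfied 1 clause(s); 0 remain; assigned so far: [2, 3, 4, 5]

Answer: 0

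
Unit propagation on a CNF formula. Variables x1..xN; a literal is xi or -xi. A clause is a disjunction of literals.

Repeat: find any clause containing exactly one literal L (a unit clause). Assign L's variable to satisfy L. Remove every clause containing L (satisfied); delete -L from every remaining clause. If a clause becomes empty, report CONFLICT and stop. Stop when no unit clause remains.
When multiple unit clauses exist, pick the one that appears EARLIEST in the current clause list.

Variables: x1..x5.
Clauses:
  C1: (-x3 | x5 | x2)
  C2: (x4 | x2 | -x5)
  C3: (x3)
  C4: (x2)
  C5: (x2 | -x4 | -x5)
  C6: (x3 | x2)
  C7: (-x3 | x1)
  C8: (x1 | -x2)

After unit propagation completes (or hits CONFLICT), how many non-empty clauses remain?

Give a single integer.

Answer: 0

Derivation:
unit clause [3] forces x3=T; simplify:
  drop -3 from [-3, 5, 2] -> [5, 2]
  drop -3 from [-3, 1] -> [1]
  satisfied 2 clause(s); 6 remain; assigned so far: [3]
unit clause [2] forces x2=T; simplify:
  drop -2 from [1, -2] -> [1]
  satisfied 4 clause(s); 2 remain; assigned so far: [2, 3]
unit clause [1] forces x1=T; simplify:
  satisfied 2 clause(s); 0 remain; assigned so far: [1, 2, 3]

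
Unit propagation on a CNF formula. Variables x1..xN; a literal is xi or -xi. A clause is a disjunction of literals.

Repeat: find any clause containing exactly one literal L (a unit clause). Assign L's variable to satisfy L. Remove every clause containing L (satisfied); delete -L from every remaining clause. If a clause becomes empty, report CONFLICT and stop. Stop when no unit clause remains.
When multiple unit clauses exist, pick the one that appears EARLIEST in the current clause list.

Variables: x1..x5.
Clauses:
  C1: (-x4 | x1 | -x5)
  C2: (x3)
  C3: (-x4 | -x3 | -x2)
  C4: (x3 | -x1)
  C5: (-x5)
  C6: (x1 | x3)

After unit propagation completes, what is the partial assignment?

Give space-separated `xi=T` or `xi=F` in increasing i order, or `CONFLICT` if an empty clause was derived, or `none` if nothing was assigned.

Answer: x3=T x5=F

Derivation:
unit clause [3] forces x3=T; simplify:
  drop -3 from [-4, -3, -2] -> [-4, -2]
  satisfied 3 clause(s); 3 remain; assigned so far: [3]
unit clause [-5] forces x5=F; simplify:
  satisfied 2 clause(s); 1 remain; assigned so far: [3, 5]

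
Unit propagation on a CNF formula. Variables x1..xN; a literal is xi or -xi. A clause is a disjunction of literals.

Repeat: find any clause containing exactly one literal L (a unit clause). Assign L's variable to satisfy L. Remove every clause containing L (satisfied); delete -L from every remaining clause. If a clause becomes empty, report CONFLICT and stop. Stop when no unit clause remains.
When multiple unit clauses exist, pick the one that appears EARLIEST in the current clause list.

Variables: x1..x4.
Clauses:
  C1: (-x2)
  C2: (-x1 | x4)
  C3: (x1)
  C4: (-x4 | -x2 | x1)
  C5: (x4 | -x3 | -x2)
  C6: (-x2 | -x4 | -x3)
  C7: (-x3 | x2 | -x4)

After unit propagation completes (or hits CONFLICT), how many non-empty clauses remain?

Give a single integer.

Answer: 0

Derivation:
unit clause [-2] forces x2=F; simplify:
  drop 2 from [-3, 2, -4] -> [-3, -4]
  satisfied 4 clause(s); 3 remain; assigned so far: [2]
unit clause [1] forces x1=T; simplify:
  drop -1 from [-1, 4] -> [4]
  satisfied 1 clause(s); 2 remain; assigned so far: [1, 2]
unit clause [4] forces x4=T; simplify:
  drop -4 from [-3, -4] -> [-3]
  satisfied 1 clause(s); 1 remain; assigned so far: [1, 2, 4]
unit clause [-3] forces x3=F; simplify:
  satisfied 1 clause(s); 0 remain; assigned so far: [1, 2, 3, 4]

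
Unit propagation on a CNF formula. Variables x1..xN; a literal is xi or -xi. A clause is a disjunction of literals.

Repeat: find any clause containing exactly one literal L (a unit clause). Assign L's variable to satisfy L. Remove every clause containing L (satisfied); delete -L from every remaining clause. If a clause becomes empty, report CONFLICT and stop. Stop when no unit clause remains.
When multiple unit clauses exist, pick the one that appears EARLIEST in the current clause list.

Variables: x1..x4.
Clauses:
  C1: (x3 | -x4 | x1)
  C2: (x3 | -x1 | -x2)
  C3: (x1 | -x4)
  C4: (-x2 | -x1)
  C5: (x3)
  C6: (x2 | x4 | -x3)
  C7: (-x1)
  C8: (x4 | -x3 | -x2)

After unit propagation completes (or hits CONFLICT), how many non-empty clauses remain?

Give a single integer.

Answer: 0

Derivation:
unit clause [3] forces x3=T; simplify:
  drop -3 from [2, 4, -3] -> [2, 4]
  drop -3 from [4, -3, -2] -> [4, -2]
  satisfied 3 clause(s); 5 remain; assigned so far: [3]
unit clause [-1] forces x1=F; simplify:
  drop 1 from [1, -4] -> [-4]
  satisfied 2 clause(s); 3 remain; assigned so far: [1, 3]
unit clause [-4] forces x4=F; simplify:
  drop 4 from [2, 4] -> [2]
  drop 4 from [4, -2] -> [-2]
  satisfied 1 clause(s); 2 remain; assigned so far: [1, 3, 4]
unit clause [2] forces x2=T; simplify:
  drop -2 from [-2] -> [] (empty!)
  satisfied 1 clause(s); 1 remain; assigned so far: [1, 2, 3, 4]
CONFLICT (empty clause)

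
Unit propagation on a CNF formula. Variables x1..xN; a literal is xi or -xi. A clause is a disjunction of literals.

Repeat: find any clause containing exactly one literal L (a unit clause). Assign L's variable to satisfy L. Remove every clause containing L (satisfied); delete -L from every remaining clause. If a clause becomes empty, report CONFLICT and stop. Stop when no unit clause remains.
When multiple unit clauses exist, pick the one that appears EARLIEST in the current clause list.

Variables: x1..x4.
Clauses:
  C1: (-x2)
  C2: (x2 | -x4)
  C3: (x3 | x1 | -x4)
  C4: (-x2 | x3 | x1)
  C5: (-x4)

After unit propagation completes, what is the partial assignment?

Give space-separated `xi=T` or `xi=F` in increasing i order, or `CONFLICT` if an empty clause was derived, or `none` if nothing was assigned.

Answer: x2=F x4=F

Derivation:
unit clause [-2] forces x2=F; simplify:
  drop 2 from [2, -4] -> [-4]
  satisfied 2 clause(s); 3 remain; assigned so far: [2]
unit clause [-4] forces x4=F; simplify:
  satisfied 3 clause(s); 0 remain; assigned so far: [2, 4]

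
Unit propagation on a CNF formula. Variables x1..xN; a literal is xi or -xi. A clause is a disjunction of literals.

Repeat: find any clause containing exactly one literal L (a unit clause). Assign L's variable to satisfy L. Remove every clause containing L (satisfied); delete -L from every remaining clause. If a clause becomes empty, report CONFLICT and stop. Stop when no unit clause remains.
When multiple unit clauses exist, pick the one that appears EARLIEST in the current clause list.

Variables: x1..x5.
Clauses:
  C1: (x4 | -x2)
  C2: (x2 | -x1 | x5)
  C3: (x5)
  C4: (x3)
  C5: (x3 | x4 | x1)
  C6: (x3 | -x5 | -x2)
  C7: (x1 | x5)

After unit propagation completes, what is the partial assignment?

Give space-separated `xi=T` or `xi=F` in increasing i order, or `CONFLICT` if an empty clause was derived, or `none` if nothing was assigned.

Answer: x3=T x5=T

Derivation:
unit clause [5] forces x5=T; simplify:
  drop -5 from [3, -5, -2] -> [3, -2]
  satisfied 3 clause(s); 4 remain; assigned so far: [5]
unit clause [3] forces x3=T; simplify:
  satisfied 3 clause(s); 1 remain; assigned so far: [3, 5]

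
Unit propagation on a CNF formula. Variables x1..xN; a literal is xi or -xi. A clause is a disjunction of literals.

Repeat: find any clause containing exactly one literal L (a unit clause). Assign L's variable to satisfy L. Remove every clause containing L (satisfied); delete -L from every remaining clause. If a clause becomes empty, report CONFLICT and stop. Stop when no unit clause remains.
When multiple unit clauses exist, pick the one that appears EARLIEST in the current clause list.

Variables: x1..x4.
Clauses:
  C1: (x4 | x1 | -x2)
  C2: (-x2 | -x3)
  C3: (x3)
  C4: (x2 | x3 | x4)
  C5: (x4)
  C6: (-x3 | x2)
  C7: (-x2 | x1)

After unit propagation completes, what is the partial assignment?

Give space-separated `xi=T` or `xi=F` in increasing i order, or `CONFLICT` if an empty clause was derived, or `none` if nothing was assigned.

Answer: CONFLICT

Derivation:
unit clause [3] forces x3=T; simplify:
  drop -3 from [-2, -3] -> [-2]
  drop -3 from [-3, 2] -> [2]
  satisfied 2 clause(s); 5 remain; assigned so far: [3]
unit clause [-2] forces x2=F; simplify:
  drop 2 from [2] -> [] (empty!)
  satisfied 3 clause(s); 2 remain; assigned so far: [2, 3]
CONFLICT (empty clause)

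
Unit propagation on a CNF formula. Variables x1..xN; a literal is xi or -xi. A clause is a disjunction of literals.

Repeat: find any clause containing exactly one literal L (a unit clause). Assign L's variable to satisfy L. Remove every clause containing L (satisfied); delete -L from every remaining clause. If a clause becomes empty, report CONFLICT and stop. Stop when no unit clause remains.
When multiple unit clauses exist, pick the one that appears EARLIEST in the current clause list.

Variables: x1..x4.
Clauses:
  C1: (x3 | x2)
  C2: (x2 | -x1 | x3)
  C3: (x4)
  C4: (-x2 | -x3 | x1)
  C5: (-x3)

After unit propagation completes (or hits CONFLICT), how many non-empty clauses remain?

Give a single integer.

Answer: 0

Derivation:
unit clause [4] forces x4=T; simplify:
  satisfied 1 clause(s); 4 remain; assigned so far: [4]
unit clause [-3] forces x3=F; simplify:
  drop 3 from [3, 2] -> [2]
  drop 3 from [2, -1, 3] -> [2, -1]
  satisfied 2 clause(s); 2 remain; assigned so far: [3, 4]
unit clause [2] forces x2=T; simplify:
  satisfied 2 clause(s); 0 remain; assigned so far: [2, 3, 4]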